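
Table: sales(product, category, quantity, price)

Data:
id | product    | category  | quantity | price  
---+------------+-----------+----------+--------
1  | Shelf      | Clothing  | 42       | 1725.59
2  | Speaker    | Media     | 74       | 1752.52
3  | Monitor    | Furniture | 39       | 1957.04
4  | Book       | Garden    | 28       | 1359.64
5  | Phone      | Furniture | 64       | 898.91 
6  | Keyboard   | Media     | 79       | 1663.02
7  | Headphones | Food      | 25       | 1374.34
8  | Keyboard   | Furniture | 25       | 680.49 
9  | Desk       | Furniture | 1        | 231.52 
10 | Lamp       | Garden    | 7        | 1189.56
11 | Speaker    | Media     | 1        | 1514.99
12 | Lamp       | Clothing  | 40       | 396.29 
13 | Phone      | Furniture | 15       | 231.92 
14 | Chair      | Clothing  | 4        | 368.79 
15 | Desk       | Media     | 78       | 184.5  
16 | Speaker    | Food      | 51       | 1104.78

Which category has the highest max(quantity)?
SELECT category, MAX(quantity) as val
FROM sales
GROUP BY category
ORDER BY val DESC
LIMIT 1

Result: Media with max(quantity) = 79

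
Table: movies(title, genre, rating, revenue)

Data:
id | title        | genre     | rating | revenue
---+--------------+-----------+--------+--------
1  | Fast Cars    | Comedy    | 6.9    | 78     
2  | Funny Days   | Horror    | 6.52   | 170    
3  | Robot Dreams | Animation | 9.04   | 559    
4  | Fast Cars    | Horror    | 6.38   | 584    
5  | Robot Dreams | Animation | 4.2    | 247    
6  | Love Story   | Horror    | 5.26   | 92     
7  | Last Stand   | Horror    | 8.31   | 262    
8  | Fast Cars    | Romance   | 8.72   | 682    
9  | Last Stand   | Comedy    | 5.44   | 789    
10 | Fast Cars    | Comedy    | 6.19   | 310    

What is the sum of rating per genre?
SELECT genre, SUM(rating) as result
FROM movies
GROUP BY genre

Result:
  Animation: 13.24
  Comedy: 18.53
  Horror: 26.47
  Romance: 8.72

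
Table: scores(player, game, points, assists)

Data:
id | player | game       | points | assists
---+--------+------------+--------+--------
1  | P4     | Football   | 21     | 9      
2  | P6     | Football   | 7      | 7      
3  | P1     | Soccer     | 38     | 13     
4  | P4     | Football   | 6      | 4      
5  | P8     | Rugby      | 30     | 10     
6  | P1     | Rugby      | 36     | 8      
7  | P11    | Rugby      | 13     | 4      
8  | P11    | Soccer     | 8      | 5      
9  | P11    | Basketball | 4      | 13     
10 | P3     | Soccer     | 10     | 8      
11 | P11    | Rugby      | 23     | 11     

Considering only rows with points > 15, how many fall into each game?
SELECT game, COUNT(*)
FROM scores
WHERE points > 15
GROUP BY game

Note: WHERE filters rows before grouping.

Result:
  Football: 1
  Rugby: 3
  Soccer: 1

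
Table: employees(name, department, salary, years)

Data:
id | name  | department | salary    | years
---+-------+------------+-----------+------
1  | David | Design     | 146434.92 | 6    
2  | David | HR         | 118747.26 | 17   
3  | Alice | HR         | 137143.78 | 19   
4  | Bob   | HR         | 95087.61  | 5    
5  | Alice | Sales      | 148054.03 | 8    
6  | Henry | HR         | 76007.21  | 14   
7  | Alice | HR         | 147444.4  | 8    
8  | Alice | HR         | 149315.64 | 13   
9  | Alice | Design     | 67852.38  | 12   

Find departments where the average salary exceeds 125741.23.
SELECT department, AVG(salary)
FROM employees
GROUP BY department
HAVING AVG(salary) > 125741.23

Result:
  Sales: avg=148054.03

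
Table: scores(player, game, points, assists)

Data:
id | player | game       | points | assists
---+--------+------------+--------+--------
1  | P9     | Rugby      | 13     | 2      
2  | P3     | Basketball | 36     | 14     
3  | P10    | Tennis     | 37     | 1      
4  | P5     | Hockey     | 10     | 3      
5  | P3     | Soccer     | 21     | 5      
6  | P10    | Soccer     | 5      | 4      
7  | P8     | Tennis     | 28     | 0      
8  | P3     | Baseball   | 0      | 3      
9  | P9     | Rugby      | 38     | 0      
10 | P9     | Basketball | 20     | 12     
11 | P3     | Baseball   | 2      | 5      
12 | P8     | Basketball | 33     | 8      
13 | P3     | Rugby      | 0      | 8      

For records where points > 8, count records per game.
SELECT game, COUNT(*)
FROM scores
WHERE points > 8
GROUP BY game

Note: WHERE filters rows before grouping.

Result:
  Basketball: 3
  Hockey: 1
  Rugby: 2
  Soccer: 1
  Tennis: 2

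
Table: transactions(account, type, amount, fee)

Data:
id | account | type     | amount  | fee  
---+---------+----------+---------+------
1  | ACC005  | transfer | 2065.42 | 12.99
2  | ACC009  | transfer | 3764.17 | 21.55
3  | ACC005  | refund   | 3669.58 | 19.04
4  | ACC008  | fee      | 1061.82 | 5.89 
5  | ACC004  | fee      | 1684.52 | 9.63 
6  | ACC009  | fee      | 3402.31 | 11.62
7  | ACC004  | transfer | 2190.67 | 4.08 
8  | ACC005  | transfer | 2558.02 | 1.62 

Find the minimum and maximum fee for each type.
SELECT type, MIN(fee), MAX(fee)
FROM transactions
GROUP BY type

Result:
  fee: min=5.89, max=11.62
  refund: min=19.04, max=19.04
  transfer: min=1.62, max=21.55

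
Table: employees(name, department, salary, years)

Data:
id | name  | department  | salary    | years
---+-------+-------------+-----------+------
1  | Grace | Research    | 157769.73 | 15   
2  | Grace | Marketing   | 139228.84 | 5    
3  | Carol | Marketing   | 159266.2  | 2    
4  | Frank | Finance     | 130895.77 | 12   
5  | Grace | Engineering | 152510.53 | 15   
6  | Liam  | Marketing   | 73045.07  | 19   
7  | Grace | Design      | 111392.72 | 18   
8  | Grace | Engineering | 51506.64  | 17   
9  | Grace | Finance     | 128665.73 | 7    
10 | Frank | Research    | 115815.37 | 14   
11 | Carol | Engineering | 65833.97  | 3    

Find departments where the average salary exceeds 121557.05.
SELECT department, AVG(salary)
FROM employees
GROUP BY department
HAVING AVG(salary) > 121557.05

Result:
  Finance: avg=129780.75
  Marketing: avg=123846.70
  Research: avg=136792.55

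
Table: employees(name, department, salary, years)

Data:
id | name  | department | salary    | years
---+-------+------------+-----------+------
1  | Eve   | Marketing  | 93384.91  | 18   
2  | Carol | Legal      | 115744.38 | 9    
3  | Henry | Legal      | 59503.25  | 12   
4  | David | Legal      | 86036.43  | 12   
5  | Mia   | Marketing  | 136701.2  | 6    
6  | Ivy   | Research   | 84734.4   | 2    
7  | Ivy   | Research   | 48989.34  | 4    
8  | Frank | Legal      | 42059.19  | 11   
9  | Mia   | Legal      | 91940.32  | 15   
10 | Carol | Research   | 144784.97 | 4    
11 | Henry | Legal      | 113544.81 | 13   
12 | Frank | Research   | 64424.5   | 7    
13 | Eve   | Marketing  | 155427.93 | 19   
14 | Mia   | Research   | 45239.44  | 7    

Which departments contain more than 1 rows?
SELECT department, COUNT(*) as cnt
FROM employees
GROUP BY department
HAVING COUNT(*) > 1

Result:
  Legal: 6
  Marketing: 3
  Research: 5

Note: HAVING filters groups after aggregation, WHERE filters rows before.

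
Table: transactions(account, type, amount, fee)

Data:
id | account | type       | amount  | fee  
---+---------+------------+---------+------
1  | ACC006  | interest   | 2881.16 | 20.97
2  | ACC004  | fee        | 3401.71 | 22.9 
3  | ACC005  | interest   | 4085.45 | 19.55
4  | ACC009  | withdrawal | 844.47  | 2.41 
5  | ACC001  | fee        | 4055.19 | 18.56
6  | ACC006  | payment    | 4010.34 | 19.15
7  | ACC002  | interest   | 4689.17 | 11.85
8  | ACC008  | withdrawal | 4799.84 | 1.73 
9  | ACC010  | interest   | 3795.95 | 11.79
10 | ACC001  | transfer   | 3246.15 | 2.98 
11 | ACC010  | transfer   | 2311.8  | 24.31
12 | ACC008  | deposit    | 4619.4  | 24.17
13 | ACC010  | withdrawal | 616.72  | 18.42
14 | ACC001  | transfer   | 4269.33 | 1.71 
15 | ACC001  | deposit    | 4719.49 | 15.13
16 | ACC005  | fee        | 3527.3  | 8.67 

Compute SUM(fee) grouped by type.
SELECT type, SUM(fee) as result
FROM transactions
GROUP BY type

Result:
  deposit: 39.30
  fee: 50.13
  interest: 64.16
  payment: 19.15
  transfer: 29.00
  withdrawal: 22.56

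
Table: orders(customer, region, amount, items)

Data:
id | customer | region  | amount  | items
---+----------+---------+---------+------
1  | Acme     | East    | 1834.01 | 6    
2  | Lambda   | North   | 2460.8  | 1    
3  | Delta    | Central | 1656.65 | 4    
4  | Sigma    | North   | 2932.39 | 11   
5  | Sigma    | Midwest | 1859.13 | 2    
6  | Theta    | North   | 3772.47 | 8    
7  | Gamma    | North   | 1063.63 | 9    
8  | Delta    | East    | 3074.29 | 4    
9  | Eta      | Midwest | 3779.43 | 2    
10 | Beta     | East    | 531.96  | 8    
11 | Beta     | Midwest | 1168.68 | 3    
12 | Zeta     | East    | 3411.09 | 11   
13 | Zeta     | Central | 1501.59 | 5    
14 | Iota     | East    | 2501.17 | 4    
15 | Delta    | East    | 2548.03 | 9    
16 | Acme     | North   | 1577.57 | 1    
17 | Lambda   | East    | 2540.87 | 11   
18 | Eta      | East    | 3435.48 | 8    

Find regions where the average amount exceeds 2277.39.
SELECT region, AVG(amount)
FROM orders
GROUP BY region
HAVING AVG(amount) > 2277.39

Result:
  East: avg=2484.61
  North: avg=2361.37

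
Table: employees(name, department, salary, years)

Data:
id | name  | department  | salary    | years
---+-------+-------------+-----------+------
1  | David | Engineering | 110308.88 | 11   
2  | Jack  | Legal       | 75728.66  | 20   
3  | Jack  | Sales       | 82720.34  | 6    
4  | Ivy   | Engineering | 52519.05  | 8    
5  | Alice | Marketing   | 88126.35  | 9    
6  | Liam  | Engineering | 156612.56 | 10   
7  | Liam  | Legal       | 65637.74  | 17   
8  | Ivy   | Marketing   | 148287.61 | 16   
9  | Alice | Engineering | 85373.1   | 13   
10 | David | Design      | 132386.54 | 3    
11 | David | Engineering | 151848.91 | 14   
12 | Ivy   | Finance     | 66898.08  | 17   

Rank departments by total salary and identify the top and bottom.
SELECT department, SUM(salary)
FROM employees
GROUP BY department
ORDER BY SUM(salary)

All groups:
  Finance: 66898.08
  Sales: 82720.34
  Design: 132386.54
  Legal: 141366.40
  Marketing: 236413.96
  Engineering: 556662.50

Highest: Engineering (556662.50)
Lowest: Finance (66898.08)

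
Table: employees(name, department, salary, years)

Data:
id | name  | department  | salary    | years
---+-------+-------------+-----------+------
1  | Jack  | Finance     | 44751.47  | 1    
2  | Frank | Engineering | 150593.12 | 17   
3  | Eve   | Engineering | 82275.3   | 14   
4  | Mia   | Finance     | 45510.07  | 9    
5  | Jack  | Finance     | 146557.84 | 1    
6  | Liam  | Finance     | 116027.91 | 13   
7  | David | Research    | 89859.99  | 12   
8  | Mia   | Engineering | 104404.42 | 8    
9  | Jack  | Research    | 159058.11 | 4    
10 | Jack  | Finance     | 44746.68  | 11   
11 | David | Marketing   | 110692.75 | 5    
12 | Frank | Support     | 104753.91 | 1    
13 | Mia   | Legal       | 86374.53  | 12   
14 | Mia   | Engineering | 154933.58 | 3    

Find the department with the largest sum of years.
SELECT department, SUM(years) as val
FROM employees
GROUP BY department
ORDER BY val DESC
LIMIT 1

Result: Engineering with sum(years) = 42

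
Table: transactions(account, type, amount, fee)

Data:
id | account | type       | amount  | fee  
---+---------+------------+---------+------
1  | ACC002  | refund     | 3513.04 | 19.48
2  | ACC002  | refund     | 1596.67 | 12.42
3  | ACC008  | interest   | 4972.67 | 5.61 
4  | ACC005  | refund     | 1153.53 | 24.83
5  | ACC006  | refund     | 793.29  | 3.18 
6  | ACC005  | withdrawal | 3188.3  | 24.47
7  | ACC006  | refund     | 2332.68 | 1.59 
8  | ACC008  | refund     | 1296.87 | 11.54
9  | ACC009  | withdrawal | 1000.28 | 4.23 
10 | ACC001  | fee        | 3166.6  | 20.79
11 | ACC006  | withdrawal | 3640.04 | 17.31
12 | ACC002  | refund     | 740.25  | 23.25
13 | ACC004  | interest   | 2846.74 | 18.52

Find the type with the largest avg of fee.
SELECT type, AVG(fee) as val
FROM transactions
GROUP BY type
ORDER BY val DESC
LIMIT 1

Result: fee with avg(fee) = 20.79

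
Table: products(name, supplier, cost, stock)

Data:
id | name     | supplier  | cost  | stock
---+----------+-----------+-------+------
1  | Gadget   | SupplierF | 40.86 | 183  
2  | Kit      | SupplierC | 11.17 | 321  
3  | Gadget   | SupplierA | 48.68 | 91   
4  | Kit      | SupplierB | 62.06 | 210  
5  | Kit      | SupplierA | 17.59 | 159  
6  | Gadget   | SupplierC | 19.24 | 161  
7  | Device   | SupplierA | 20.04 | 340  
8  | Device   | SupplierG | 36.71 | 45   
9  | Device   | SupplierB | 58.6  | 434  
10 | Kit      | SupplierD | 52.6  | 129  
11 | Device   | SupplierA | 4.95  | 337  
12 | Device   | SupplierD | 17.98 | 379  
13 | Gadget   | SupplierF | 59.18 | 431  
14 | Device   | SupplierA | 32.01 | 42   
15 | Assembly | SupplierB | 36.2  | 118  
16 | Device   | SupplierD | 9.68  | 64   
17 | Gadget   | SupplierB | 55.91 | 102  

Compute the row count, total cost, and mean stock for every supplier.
SELECT supplier,
       COUNT(*) as cnt,
       SUM(cost) as total_cost,
       AVG(stock) as avg_stock
FROM products
GROUP BY supplier

Result:
  SupplierA: 5 records, 123.27 total cost, 193.80 avg stock
  SupplierB: 4 records, 212.77 total cost, 216.00 avg stock
  SupplierC: 2 records, 30.41 total cost, 241.00 avg stock
  SupplierD: 3 records, 80.26 total cost, 190.67 avg stock
  SupplierF: 2 records, 100.04 total cost, 307.00 avg stock
  SupplierG: 1 records, 36.71 total cost, 45.00 avg stock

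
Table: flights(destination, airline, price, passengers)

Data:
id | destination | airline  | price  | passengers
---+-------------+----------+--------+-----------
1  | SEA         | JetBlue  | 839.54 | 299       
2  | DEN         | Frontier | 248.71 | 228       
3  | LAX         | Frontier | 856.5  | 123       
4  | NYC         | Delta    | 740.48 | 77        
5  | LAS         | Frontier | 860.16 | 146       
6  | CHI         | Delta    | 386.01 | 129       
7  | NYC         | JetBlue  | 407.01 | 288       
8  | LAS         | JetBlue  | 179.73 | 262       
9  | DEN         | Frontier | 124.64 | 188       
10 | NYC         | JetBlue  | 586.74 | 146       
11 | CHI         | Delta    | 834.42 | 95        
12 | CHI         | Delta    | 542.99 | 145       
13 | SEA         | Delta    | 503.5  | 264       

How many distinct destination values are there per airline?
SELECT airline, COUNT(DISTINCT destination)
FROM flights
GROUP BY airline

Result:
  Delta: 3 distinct
  Frontier: 3 distinct
  JetBlue: 3 distinct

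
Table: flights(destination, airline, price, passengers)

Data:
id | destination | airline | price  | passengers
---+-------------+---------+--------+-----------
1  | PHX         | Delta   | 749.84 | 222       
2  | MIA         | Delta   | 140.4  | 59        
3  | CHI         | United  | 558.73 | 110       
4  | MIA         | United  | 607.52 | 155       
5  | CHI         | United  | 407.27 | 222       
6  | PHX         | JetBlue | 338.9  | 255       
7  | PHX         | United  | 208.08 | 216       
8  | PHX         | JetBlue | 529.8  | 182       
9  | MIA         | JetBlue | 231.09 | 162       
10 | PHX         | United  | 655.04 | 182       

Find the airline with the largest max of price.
SELECT airline, MAX(price) as val
FROM flights
GROUP BY airline
ORDER BY val DESC
LIMIT 1

Result: Delta with max(price) = 749.84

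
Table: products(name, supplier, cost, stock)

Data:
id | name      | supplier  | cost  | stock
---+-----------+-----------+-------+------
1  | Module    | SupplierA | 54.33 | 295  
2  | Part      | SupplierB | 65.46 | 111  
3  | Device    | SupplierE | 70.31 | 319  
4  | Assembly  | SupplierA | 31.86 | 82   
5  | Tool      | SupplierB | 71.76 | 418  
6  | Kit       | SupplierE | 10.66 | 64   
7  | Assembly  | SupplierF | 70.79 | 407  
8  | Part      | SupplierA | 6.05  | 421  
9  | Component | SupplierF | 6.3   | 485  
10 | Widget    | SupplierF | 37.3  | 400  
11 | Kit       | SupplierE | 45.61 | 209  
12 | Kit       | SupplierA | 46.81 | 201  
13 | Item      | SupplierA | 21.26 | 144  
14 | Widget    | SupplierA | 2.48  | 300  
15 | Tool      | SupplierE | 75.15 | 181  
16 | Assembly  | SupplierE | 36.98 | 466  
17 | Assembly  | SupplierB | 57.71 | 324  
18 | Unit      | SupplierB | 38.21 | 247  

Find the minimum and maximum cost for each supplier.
SELECT supplier, MIN(cost), MAX(cost)
FROM products
GROUP BY supplier

Result:
  SupplierA: min=2.48, max=54.33
  SupplierB: min=38.21, max=71.76
  SupplierE: min=10.66, max=75.15
  SupplierF: min=6.30, max=70.79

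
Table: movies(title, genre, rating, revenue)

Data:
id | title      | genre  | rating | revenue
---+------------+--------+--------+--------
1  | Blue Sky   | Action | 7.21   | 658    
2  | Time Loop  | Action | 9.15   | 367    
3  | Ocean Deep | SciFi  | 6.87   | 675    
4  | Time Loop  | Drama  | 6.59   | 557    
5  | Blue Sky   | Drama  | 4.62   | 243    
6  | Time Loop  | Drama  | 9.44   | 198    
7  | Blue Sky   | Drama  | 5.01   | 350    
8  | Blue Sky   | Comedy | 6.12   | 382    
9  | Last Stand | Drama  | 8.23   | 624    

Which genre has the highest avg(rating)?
SELECT genre, AVG(rating) as val
FROM movies
GROUP BY genre
ORDER BY val DESC
LIMIT 1

Result: Action with avg(rating) = 8.18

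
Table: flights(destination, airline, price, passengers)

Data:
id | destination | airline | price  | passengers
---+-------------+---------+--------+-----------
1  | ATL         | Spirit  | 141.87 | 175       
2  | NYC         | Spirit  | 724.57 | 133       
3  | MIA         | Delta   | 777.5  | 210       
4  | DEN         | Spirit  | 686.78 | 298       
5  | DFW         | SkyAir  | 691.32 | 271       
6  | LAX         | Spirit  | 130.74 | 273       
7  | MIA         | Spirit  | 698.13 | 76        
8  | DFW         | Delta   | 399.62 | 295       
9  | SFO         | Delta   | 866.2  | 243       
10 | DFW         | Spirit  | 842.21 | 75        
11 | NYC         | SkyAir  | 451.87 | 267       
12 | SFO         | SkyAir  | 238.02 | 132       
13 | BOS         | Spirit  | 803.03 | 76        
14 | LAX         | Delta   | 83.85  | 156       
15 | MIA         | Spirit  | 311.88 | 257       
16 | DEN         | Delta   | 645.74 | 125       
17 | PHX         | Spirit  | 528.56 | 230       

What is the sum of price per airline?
SELECT airline, SUM(price) as result
FROM flights
GROUP BY airline

Result:
  Delta: 2772.91
  SkyAir: 1381.21
  Spirit: 4867.77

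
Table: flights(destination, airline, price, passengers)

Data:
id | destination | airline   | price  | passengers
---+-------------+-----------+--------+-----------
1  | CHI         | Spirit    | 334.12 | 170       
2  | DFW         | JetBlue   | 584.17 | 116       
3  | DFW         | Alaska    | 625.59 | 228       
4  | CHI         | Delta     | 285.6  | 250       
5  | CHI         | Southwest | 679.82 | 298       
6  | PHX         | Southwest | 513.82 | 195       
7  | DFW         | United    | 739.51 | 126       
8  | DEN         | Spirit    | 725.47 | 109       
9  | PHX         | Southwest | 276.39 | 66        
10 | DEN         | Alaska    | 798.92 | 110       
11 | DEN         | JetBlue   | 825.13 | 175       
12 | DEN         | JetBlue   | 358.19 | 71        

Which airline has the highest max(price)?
SELECT airline, MAX(price) as val
FROM flights
GROUP BY airline
ORDER BY val DESC
LIMIT 1

Result: JetBlue with max(price) = 825.13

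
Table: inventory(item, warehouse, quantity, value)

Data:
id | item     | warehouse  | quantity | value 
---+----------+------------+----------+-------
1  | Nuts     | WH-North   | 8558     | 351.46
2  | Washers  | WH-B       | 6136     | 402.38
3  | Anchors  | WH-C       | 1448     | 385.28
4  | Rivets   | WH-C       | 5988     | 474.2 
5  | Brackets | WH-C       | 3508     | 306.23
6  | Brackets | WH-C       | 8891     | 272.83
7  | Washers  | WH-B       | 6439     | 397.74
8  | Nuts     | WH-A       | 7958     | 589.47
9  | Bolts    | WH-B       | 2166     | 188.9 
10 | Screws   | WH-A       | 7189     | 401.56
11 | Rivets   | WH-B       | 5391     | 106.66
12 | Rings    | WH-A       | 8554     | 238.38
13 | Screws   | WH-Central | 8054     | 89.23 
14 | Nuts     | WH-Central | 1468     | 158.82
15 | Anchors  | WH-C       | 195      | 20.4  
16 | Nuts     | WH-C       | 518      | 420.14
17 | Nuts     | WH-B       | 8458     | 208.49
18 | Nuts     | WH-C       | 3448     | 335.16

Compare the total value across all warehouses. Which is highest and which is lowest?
SELECT warehouse, SUM(value)
FROM inventory
GROUP BY warehouse
ORDER BY SUM(value)

All groups:
  WH-Central: 248.05
  WH-North: 351.46
  WH-A: 1229.41
  WH-B: 1304.17
  WH-C: 2214.24

Highest: WH-C (2214.24)
Lowest: WH-Central (248.05)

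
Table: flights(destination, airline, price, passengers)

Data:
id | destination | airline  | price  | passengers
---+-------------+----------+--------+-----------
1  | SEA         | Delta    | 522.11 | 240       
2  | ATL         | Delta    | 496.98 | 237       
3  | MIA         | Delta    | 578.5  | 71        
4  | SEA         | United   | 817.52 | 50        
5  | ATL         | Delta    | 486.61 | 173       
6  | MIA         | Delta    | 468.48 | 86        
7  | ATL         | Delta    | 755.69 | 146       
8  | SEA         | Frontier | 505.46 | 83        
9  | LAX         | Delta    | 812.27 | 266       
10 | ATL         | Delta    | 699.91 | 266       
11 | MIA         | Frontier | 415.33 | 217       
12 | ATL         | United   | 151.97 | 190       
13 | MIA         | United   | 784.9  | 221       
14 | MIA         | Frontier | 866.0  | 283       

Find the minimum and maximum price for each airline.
SELECT airline, MIN(price), MAX(price)
FROM flights
GROUP BY airline

Result:
  Delta: min=468.48, max=812.27
  Frontier: min=415.33, max=866.00
  United: min=151.97, max=817.52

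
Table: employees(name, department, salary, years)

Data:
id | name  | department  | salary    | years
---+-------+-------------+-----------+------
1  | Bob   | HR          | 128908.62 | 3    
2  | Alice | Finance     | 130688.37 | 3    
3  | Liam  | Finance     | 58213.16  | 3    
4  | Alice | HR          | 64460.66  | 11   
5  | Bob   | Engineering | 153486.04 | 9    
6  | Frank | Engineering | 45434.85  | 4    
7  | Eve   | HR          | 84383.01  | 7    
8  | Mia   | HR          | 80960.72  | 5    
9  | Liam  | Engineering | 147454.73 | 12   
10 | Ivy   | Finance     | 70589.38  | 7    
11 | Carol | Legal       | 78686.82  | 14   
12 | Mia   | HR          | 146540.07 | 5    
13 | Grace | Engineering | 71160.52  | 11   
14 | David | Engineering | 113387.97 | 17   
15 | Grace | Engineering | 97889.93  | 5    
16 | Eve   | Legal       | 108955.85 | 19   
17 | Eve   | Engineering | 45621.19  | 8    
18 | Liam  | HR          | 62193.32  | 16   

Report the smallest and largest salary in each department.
SELECT department, MIN(salary), MAX(salary)
FROM employees
GROUP BY department

Result:
  Engineering: min=45434.85, max=153486.04
  Finance: min=58213.16, max=130688.37
  HR: min=62193.32, max=146540.07
  Legal: min=78686.82, max=108955.85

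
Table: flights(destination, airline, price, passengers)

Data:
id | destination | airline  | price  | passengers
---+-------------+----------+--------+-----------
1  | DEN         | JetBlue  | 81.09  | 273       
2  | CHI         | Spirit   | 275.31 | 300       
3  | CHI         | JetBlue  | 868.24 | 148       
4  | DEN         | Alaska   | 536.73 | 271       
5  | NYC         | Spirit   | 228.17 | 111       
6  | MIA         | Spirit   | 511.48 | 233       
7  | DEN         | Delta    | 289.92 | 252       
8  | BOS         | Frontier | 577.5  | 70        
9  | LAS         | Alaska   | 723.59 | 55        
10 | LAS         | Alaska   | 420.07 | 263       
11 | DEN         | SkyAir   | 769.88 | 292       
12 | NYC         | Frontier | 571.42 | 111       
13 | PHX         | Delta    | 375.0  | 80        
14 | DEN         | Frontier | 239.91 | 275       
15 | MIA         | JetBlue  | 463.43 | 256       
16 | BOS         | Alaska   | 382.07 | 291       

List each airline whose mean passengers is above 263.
SELECT airline, AVG(passengers)
FROM flights
GROUP BY airline
HAVING AVG(passengers) > 263

Result:
  SkyAir: avg=292.00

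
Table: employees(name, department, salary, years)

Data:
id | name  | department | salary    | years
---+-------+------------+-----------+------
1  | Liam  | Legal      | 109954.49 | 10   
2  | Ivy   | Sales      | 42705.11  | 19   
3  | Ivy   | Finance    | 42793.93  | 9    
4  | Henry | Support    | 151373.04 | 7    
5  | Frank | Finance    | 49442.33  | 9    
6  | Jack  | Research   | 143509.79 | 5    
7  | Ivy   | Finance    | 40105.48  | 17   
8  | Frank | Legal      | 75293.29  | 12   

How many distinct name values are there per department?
SELECT department, COUNT(DISTINCT name)
FROM employees
GROUP BY department

Result:
  Finance: 2 distinct
  Legal: 2 distinct
  Research: 1 distinct
  Sales: 1 distinct
  Support: 1 distinct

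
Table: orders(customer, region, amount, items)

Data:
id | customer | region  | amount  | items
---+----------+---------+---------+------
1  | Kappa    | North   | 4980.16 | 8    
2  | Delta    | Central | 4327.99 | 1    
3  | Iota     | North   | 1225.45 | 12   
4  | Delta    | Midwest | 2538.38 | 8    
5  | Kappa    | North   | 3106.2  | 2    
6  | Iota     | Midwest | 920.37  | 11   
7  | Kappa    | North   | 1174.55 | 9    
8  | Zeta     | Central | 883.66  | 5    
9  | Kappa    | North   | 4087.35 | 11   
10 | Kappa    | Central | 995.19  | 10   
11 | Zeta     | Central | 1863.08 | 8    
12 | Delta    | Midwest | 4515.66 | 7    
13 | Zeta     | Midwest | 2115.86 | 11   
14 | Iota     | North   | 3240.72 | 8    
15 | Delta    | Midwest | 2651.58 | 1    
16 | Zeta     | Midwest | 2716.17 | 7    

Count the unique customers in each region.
SELECT region, COUNT(DISTINCT customer)
FROM orders
GROUP BY region

Result:
  Central: 3 distinct
  Midwest: 3 distinct
  North: 2 distinct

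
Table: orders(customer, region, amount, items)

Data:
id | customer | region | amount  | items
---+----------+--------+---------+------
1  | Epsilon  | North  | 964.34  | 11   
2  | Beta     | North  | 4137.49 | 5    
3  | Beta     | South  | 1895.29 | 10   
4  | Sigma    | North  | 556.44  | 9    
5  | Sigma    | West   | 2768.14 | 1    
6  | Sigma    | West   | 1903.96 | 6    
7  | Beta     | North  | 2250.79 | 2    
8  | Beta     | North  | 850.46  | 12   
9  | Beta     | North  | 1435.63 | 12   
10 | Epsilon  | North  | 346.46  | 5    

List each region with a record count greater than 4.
SELECT region, COUNT(*) as cnt
FROM orders
GROUP BY region
HAVING COUNT(*) > 4

Result:
  North: 7

Note: HAVING filters groups after aggregation, WHERE filters rows before.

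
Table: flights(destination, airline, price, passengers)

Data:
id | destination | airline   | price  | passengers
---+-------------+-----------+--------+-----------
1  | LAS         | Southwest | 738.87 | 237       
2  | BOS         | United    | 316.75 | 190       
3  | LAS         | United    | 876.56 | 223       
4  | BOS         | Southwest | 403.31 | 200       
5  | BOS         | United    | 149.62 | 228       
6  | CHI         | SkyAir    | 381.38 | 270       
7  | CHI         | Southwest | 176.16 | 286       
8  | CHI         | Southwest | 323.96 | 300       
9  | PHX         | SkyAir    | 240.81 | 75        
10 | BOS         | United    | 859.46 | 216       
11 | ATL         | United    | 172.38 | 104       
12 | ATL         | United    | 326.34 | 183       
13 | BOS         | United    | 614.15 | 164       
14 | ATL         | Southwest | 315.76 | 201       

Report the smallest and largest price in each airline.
SELECT airline, MIN(price), MAX(price)
FROM flights
GROUP BY airline

Result:
  SkyAir: min=240.81, max=381.38
  Southwest: min=176.16, max=738.87
  United: min=149.62, max=876.56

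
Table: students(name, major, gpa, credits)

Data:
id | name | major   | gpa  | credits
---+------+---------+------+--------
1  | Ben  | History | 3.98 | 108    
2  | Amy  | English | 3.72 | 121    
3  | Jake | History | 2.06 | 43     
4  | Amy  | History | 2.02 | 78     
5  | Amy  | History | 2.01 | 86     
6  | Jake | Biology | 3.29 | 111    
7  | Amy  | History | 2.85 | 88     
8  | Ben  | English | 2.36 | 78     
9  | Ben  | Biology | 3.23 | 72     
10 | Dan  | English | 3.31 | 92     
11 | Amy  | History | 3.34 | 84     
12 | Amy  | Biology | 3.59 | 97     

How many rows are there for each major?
SELECT major, COUNT(*) as count
FROM students
GROUP BY major

Result:
  Biology: 3
  English: 3
  History: 6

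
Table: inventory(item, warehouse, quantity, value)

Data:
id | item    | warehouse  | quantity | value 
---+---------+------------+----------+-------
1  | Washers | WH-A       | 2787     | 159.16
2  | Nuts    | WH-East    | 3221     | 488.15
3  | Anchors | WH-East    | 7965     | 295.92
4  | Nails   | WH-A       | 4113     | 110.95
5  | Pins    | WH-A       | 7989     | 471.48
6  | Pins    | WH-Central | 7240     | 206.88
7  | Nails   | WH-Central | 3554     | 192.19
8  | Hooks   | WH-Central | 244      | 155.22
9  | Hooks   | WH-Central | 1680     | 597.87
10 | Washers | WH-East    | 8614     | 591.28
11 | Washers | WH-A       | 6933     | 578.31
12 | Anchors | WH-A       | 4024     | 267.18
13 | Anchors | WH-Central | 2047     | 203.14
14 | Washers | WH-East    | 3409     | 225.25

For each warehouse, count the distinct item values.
SELECT warehouse, COUNT(DISTINCT item)
FROM inventory
GROUP BY warehouse

Result:
  WH-A: 4 distinct
  WH-Central: 4 distinct
  WH-East: 3 distinct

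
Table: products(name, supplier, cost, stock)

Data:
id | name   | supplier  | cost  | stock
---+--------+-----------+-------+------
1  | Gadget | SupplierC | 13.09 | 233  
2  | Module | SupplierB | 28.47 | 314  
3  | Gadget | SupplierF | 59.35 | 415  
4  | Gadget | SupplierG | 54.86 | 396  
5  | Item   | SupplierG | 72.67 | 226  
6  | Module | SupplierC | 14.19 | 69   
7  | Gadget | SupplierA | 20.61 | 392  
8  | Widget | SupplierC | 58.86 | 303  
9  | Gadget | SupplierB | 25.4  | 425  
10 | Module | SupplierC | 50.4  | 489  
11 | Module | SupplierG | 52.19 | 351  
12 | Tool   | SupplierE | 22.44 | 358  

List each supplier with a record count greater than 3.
SELECT supplier, COUNT(*) as cnt
FROM products
GROUP BY supplier
HAVING COUNT(*) > 3

Result:
  SupplierC: 4

Note: HAVING filters groups after aggregation, WHERE filters rows before.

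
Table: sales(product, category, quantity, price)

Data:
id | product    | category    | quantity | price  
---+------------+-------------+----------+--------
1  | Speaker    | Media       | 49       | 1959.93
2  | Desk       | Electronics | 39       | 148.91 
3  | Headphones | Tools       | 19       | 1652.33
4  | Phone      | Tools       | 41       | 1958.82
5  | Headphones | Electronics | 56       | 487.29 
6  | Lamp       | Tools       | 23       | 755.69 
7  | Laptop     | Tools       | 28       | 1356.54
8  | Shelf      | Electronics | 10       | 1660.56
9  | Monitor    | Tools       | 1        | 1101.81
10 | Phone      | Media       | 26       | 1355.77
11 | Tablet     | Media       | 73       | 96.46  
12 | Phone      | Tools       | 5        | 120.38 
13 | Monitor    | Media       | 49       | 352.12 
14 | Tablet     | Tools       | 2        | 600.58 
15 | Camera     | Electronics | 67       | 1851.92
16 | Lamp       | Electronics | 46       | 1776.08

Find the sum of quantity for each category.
SELECT category, SUM(quantity) as result
FROM sales
GROUP BY category

Result:
  Electronics: 218
  Media: 197
  Tools: 119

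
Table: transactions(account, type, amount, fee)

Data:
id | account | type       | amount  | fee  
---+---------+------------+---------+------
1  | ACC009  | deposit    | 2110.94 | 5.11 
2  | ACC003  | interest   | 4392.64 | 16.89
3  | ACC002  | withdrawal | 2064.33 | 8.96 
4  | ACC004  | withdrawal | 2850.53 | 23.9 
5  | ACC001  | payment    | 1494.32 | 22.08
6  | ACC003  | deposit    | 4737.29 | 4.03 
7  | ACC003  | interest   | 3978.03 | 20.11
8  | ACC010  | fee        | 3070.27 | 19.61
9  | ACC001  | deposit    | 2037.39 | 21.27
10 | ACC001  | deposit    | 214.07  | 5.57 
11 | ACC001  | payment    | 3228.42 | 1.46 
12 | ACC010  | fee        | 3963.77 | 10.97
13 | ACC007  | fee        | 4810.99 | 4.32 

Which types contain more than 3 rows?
SELECT type, COUNT(*) as cnt
FROM transactions
GROUP BY type
HAVING COUNT(*) > 3

Result:
  deposit: 4

Note: HAVING filters groups after aggregation, WHERE filters rows before.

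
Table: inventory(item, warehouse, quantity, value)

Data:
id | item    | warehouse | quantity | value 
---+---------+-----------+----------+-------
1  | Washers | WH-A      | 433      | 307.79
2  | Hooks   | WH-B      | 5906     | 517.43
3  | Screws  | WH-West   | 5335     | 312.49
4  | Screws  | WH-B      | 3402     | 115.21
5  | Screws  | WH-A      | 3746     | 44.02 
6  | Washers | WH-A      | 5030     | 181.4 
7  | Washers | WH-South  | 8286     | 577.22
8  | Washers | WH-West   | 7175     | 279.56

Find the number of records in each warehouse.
SELECT warehouse, COUNT(*) as count
FROM inventory
GROUP BY warehouse

Result:
  WH-A: 3
  WH-B: 2
  WH-South: 1
  WH-West: 2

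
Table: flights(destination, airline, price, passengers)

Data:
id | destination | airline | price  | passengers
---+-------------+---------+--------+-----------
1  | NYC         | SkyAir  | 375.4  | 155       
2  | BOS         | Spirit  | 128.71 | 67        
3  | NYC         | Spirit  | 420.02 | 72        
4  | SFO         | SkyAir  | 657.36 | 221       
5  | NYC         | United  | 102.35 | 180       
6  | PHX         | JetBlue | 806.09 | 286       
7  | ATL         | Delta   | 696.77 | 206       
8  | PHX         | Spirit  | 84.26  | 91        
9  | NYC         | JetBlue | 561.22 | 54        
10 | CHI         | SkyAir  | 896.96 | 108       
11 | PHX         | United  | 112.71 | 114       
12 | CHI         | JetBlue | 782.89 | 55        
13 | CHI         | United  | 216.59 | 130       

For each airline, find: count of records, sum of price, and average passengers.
SELECT airline,
       COUNT(*) as cnt,
       SUM(price) as total_price,
       AVG(passengers) as avg_passengers
FROM flights
GROUP BY airline

Result:
  Delta: 1 records, 696.77 total price, 206.00 avg passengers
  JetBlue: 3 records, 2150.20 total price, 131.67 avg passengers
  SkyAir: 3 records, 1929.72 total price, 161.33 avg passengers
  Spirit: 3 records, 632.99 total price, 76.67 avg passengers
  United: 3 records, 431.65 total price, 141.33 avg passengers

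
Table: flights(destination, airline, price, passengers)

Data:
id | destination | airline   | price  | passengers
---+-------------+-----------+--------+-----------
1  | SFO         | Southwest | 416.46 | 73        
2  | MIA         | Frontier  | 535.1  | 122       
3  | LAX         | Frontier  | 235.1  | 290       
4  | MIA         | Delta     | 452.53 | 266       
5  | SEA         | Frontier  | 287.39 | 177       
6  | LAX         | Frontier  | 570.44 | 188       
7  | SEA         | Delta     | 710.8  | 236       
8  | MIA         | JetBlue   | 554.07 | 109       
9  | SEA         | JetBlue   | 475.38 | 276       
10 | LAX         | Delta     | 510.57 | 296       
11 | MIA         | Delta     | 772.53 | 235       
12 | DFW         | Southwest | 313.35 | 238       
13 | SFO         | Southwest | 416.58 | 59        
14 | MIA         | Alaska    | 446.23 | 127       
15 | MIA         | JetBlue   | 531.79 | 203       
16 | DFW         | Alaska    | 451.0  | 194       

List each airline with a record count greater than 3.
SELECT airline, COUNT(*) as cnt
FROM flights
GROUP BY airline
HAVING COUNT(*) > 3

Result:
  Delta: 4
  Frontier: 4

Note: HAVING filters groups after aggregation, WHERE filters rows before.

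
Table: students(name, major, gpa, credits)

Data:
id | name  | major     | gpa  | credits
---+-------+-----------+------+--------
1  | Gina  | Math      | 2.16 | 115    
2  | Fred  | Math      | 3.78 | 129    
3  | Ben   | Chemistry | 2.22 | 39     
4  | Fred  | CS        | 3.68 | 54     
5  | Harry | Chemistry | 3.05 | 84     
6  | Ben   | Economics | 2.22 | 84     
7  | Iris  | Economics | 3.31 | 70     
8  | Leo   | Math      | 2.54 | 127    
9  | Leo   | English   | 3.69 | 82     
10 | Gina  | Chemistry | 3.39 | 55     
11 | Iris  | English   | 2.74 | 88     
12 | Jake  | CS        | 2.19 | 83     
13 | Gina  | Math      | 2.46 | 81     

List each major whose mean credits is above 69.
SELECT major, AVG(credits)
FROM students
GROUP BY major
HAVING AVG(credits) > 69

Result:
  Economics: avg=77.00
  English: avg=85.00
  Math: avg=113.00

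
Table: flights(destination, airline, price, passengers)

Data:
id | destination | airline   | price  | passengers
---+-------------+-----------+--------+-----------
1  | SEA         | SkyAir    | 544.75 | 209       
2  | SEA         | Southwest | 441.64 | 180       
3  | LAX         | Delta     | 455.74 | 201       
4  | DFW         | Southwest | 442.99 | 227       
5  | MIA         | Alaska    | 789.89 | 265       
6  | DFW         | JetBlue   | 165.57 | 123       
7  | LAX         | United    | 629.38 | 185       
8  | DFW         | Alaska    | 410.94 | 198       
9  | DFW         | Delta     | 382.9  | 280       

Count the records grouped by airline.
SELECT airline, COUNT(*) as count
FROM flights
GROUP BY airline

Result:
  Alaska: 2
  Delta: 2
  JetBlue: 1
  SkyAir: 1
  Southwest: 2
  United: 1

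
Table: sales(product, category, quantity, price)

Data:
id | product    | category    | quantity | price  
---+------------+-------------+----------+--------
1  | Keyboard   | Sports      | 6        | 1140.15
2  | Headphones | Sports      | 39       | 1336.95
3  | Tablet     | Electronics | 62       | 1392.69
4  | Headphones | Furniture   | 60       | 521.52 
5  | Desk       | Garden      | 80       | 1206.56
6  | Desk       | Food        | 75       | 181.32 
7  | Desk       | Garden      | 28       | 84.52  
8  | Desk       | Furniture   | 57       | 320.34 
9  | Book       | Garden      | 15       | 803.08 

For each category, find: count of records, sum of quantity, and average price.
SELECT category,
       COUNT(*) as cnt,
       SUM(quantity) as total_quantity,
       AVG(price) as avg_price
FROM sales
GROUP BY category

Result:
  Electronics: 1 records, 62 total quantity, 1392.69 avg price
  Food: 1 records, 75 total quantity, 181.32 avg price
  Furniture: 2 records, 117 total quantity, 420.93 avg price
  Garden: 3 records, 123 total quantity, 698.05 avg price
  Sports: 2 records, 45 total quantity, 1238.55 avg price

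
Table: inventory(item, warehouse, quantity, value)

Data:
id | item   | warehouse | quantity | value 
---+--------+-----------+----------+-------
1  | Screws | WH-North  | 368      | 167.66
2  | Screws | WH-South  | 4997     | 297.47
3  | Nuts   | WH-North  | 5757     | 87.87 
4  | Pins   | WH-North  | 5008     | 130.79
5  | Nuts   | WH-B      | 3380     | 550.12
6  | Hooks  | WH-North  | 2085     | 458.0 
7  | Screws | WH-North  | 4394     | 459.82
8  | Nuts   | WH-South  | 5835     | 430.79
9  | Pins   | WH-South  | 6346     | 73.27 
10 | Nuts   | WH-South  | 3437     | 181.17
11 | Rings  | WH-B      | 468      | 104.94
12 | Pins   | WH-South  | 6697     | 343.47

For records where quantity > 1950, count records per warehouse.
SELECT warehouse, COUNT(*)
FROM inventory
WHERE quantity > 1950
GROUP BY warehouse

Note: WHERE filters rows before grouping.

Result:
  WH-B: 1
  WH-North: 4
  WH-South: 5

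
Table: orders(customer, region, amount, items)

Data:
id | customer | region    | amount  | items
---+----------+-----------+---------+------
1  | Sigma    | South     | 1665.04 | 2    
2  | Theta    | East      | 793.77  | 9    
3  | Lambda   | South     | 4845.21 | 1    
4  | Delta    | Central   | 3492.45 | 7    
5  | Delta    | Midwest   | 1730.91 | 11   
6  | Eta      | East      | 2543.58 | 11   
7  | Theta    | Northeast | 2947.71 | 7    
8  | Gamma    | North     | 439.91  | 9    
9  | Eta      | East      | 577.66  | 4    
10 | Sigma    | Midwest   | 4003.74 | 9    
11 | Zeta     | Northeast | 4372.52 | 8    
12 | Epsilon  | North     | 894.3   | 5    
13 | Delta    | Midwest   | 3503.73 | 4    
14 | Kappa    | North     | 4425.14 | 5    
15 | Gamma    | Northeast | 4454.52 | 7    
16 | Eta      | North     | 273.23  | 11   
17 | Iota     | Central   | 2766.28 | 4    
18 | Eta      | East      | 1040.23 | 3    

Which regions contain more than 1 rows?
SELECT region, COUNT(*) as cnt
FROM orders
GROUP BY region
HAVING COUNT(*) > 1

Result:
  Central: 2
  East: 4
  Midwest: 3
  North: 4
  Northeast: 3
  South: 2

Note: HAVING filters groups after aggregation, WHERE filters rows before.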